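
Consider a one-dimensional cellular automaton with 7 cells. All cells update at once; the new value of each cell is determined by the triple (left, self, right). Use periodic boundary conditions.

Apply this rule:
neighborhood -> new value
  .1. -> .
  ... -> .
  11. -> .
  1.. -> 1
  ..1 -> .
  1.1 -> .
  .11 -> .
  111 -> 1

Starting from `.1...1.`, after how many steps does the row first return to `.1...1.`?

step 1: ..1...1
step 2: 1..1...
step 3: .1..1..
step 4: ..1..1.
step 5: ...1..1
step 6: 1...1..
step 7: .1...1.

7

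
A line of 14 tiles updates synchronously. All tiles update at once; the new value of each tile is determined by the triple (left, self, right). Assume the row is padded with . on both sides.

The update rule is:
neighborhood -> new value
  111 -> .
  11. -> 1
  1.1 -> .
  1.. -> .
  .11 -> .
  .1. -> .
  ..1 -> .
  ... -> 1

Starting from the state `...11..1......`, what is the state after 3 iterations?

...11..1.111..

11..1....11111
.1....11.....1
...11..1.111..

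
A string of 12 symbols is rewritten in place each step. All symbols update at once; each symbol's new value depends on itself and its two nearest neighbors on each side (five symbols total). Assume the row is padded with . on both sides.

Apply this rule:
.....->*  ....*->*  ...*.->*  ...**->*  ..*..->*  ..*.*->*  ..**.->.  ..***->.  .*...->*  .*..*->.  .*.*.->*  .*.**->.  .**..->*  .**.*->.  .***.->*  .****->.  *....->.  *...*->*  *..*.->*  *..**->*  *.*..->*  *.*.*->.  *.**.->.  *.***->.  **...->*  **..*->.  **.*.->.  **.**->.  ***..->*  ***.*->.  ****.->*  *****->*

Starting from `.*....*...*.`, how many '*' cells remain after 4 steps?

***.********
.*....******
***.**..****
.*...*.*..**
count of *: 5

5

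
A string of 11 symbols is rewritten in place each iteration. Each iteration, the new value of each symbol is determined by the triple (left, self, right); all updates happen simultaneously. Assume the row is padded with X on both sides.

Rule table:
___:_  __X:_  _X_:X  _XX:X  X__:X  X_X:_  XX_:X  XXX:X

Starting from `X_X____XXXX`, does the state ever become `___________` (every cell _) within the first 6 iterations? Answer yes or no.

X_XX___XXXX
X_XXX__XXXX
X_XXXX_XXXX
X_XXXX_XXXX  (fixed point — unchanged through iteration 6)
iteration 6 is X_XXXX_XXXX, still not uniform _

no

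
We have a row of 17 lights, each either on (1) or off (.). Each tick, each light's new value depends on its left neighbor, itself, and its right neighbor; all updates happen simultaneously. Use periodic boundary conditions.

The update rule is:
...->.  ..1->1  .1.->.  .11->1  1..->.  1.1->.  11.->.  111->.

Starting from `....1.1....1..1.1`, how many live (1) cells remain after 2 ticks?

...1......1..1...
..1......1..1....
count of 1: 3

3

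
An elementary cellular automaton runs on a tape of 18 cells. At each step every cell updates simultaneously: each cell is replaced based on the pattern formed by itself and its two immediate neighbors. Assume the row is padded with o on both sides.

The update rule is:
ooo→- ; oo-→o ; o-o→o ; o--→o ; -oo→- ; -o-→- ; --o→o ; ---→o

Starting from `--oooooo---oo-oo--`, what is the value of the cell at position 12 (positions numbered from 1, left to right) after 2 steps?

step 1: oo-----oooo-oo-ooo
step 2: -oooooo---oo-oo---
position 12 holds o

o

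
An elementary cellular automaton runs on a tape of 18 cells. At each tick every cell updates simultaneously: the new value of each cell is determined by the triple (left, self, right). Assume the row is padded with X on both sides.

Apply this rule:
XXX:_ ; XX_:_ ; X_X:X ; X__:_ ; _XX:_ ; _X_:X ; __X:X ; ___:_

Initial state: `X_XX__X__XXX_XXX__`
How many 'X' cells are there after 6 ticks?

_X___XX_X___X____X
XX__X__XX__XX___X_
___XX_X___X____XXX
__X__XX__XX___X___
_XX_X___X____XX__X
X__XX__XX___X___X_
count of X: 7

7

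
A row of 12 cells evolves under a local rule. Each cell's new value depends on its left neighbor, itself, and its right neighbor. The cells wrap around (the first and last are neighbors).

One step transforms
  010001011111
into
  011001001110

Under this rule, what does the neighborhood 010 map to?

1

At position 1 the neighborhood is 010; the next row has 1 there.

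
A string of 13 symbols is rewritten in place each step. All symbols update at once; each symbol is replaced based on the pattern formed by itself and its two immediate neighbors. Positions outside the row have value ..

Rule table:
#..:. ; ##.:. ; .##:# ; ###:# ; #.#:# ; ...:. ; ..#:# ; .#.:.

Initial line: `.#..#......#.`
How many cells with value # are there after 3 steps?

2

step 1: #..#......#..
step 2: ..#......#...
step 3: .#......#....
count of #: 2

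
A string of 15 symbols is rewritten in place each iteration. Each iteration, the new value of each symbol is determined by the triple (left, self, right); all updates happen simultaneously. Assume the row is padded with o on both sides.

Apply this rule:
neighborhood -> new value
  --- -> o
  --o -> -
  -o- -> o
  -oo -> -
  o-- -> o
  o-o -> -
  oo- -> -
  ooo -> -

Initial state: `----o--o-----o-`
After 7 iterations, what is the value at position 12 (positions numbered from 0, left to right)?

-

iteration 1: ooo-oo-ooooo-o-
iteration 2: -------------o-
iteration 3: oooooooooooo-o-
iteration 4: -------------o-  (repeats iteration 2; period 2)
iteration 7: oooooooooooo-o-
position 12 holds -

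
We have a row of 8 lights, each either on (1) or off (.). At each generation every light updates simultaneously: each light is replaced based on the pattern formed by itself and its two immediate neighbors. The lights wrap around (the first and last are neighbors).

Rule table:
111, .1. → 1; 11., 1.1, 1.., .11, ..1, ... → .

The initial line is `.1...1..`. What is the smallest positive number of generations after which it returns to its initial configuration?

generation 1: .1...1..

1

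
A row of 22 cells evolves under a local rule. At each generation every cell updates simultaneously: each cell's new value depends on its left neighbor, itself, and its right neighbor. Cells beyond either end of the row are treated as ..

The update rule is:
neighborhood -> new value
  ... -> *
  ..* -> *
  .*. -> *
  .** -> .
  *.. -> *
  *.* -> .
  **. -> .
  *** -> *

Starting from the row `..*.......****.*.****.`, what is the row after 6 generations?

**********.**..*..**.*
.********....*****...*
*.******.****.***.****
*..****...**...*...**.
***.**.***..*******..*
.*......*.**.*****.***

.*......*.**.*****.***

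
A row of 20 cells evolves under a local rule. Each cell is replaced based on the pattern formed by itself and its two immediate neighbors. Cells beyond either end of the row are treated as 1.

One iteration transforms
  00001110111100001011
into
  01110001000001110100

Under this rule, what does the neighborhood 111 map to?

At position 5 the neighborhood is 111; the next row has 0 there.

0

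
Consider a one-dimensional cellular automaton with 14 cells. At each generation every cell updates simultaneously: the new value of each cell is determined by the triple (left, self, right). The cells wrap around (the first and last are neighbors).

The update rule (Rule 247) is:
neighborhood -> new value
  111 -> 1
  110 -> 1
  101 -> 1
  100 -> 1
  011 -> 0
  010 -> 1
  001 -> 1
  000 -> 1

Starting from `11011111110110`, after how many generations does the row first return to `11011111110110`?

01101111111011
10110111111101
11011011111110
01101101111111
10110110111111
11011011011111
11101101101111
11110110110111
11111011011011
11111101101101
11111110110110
01111111011011
10111111101101
11011111110110

14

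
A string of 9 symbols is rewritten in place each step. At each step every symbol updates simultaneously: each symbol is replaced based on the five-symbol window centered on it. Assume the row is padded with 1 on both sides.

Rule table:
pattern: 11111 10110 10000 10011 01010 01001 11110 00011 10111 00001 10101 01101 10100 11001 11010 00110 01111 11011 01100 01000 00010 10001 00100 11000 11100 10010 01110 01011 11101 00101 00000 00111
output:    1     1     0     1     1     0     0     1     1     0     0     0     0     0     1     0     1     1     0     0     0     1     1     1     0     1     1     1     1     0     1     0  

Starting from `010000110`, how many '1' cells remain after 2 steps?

3

100001001
010001010
count of 1: 3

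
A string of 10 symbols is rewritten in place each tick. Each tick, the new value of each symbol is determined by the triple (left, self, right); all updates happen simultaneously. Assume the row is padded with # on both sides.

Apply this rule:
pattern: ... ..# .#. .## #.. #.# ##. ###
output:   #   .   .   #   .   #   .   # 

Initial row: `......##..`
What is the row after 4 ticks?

.####.#...
####.#..#.
###.#....#
##.#..##.#

##.#..##.#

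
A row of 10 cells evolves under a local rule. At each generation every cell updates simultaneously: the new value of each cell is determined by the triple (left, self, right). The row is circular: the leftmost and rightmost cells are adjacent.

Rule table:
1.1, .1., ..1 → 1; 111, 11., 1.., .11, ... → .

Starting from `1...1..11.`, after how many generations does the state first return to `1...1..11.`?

1..11.1..1
..1..11.1.
.11.1..11.
1..11.1...
1.1..11..1
.11.1...1.
1..11..11.
1.1...1..1
.11..11.1.
1...1..11.

10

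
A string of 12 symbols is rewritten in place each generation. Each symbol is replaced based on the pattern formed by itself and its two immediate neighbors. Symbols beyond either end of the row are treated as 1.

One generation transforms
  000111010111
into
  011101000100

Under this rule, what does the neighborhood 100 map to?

At position 0 the neighborhood is 100; the next row has 0 there.

0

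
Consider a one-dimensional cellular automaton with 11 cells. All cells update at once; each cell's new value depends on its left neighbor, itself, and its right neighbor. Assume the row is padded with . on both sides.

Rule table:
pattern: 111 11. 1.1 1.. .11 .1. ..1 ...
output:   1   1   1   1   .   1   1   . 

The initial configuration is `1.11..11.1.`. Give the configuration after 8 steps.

.11.11.11.1

11.111.1111
.11.111.111
1.11.111.11
11.11.111.1
.11.11.1111
1.11.11.111
11.11.11.11
.11.11.11.1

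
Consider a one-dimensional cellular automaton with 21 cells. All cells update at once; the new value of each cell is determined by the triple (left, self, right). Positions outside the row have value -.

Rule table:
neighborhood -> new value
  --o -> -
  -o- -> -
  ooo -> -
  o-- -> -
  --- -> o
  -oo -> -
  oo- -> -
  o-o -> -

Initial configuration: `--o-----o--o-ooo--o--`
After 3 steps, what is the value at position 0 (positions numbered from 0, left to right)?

o---ooo-------------o
--o-----ooooooooooo--
o---ooo-------------o
position 0 holds o

o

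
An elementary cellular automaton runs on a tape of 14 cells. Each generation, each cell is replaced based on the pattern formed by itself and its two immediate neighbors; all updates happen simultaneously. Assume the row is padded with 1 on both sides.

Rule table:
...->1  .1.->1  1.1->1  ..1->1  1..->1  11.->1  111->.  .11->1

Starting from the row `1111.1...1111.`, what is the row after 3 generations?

generation 1: ...1111111..11
generation 2: 1111.....1111.
generation 3: ...1111111..11

...1111111..11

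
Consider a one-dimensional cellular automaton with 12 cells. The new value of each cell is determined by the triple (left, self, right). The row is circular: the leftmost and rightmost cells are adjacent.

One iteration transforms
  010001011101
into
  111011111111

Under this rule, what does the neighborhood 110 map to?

1

At position 9 the neighborhood is 110; the next row has 1 there.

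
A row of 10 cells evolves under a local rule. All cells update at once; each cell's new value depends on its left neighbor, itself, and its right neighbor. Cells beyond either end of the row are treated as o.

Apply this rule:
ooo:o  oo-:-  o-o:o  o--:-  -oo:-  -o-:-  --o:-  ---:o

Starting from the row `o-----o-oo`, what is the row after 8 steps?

--ooo--o-o
---o----o-
-o---oo--o
o--o------
-----oooo-
-ooo--oo-o
o-o-----o-
-o--ooo--o

-o--ooo--o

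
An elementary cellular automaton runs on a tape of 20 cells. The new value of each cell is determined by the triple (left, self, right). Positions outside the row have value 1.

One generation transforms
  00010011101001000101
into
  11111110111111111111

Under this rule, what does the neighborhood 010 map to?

At position 3 the neighborhood is 010; the next row has 1 there.

1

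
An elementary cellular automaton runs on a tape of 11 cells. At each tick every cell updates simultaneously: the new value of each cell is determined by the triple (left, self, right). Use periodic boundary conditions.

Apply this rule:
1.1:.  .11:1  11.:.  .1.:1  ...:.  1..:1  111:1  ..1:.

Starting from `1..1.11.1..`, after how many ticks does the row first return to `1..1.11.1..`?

2

tick 1: 11.1.1..11.
tick 2: 1..1.11.1..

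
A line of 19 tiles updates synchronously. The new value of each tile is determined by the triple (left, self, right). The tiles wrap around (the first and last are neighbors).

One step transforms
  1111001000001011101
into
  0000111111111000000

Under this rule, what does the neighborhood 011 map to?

0

At position 14 the neighborhood is 011; the next row has 0 there.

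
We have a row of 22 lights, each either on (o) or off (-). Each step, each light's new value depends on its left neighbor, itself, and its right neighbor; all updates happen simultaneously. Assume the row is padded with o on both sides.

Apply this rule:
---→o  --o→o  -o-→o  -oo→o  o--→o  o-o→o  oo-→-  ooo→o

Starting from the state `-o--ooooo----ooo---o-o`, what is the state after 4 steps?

ooooo-oooooo-ooooooooo

oooooooo-oooooo-oooooo
ooooooo-oooooo-ooooooo
oooooo-oooooo-oooooooo
ooooo-oooooo-ooooooooo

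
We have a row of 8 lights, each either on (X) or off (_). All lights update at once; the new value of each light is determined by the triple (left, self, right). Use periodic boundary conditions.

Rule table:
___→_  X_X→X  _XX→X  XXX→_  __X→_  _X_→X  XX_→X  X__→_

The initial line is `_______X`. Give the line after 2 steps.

step 1: _______X  (fixed point — unchanged through step 2)

_______X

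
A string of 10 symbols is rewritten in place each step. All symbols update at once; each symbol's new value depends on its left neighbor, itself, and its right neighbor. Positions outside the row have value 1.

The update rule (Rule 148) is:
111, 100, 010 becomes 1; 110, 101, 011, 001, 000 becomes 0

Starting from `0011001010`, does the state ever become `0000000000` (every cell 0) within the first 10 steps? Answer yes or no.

1000101010
0100101010
0110101010
0000101010
1000101010  (repeats step 1; period 4)
step 10: 0100101010
step 10 is 0100101010, still not uniform 0

no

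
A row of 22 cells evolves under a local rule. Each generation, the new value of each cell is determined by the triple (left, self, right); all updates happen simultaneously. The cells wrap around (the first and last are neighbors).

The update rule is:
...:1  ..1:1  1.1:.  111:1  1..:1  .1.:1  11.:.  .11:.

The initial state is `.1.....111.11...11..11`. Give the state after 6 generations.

generation 1: .111111.1....111..11..
generation 2: 1.1111..11111.1.11..11
generation 3: ...11.11.111..1...11.1
generation 4: 111.......1.111111...1
generation 5: 11.11111111..1111.111.
generation 6: ....111111.11.11...1..

....111111.11.11...1..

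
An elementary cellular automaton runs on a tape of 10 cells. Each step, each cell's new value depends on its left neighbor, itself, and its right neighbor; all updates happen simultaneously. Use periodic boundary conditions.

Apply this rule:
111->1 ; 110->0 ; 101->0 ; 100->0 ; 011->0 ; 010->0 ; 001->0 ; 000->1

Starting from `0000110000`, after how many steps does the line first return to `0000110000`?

1110000111
1100110011
1000000001
0011111100
1001111001
0000110000

6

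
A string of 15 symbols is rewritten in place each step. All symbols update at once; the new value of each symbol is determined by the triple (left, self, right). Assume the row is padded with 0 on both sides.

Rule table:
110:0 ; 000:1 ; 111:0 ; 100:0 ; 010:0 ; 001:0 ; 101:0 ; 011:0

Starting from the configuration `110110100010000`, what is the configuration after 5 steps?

000000001000111
111111100010000
000000001000111  (repeats step 1; period 2)
step 5: 000000001000111

000000001000111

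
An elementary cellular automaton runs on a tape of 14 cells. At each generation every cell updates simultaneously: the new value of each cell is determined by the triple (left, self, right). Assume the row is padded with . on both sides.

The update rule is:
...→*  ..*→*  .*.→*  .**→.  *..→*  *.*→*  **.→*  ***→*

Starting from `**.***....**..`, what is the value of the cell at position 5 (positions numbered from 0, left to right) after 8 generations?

.**.******.***
*.**.******.**
**.**.******.*
.**.**.*******
*.**.**.******
**.**.**.*****
.**.**.**.****
*.**.**.**.***
position 5 holds *

*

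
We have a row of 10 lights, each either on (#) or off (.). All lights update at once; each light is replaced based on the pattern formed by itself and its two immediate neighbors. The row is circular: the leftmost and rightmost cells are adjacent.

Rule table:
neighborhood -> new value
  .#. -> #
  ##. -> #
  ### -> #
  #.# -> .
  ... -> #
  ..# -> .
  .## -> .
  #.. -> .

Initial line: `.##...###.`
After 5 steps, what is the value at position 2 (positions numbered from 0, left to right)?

#

..#.#..##.
#.#.#...#.
#.#.#.#.#.
#.#.#.#.#.  (fixed point — unchanged through step 5)
position 2 holds #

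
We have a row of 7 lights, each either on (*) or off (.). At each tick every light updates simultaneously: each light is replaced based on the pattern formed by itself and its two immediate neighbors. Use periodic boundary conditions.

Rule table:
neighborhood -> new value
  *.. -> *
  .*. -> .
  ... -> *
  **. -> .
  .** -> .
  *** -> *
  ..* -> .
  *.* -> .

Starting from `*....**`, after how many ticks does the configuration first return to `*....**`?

3

.***..*
..*.*..
*....**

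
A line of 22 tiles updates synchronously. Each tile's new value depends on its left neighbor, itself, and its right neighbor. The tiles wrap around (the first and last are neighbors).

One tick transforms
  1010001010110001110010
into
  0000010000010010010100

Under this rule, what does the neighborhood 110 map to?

1

At position 11 the neighborhood is 110; the next row has 1 there.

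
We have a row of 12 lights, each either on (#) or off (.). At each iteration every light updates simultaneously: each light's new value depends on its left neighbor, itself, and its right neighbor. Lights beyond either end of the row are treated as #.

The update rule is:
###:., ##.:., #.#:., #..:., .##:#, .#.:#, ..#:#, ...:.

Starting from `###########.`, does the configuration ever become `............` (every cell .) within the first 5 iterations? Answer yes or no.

yes

............
all cells are . at iteration 1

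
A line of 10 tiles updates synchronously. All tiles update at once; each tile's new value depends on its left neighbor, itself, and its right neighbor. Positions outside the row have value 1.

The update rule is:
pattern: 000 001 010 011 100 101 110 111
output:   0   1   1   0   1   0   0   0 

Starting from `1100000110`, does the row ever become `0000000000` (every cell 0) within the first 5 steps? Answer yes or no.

yes

0010001000
1111011101
0000000000
all cells are 0 at step 3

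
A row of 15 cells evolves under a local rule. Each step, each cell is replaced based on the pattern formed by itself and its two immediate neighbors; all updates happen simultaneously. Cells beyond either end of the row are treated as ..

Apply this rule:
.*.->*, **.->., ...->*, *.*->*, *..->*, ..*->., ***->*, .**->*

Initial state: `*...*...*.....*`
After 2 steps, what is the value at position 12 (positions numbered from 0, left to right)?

.

***.***.*****.*
**.***.*****.**
position 12 holds .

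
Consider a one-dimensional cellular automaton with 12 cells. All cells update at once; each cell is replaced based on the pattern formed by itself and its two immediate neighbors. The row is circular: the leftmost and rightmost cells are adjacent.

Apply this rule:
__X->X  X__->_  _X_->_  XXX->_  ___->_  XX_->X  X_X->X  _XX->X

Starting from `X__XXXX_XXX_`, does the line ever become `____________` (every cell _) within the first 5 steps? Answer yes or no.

step 1: __XX__XXX_XX
step 2: _XXX_XX_XXXX
step 3: XX_XXXXXX__X
step 4: _XXX____X_XX
step 5: XX_X___X_XXX
step 5 is XX_X___X_XXX, still not uniform _

no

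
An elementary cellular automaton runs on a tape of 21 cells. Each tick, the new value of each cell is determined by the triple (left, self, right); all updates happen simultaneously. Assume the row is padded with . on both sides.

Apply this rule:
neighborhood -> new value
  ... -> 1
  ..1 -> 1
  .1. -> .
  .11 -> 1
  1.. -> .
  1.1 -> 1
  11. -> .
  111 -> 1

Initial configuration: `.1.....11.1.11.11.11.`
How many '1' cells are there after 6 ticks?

tick 1: 1..11111.1.11.11.11..
tick 2: ..11111.1.11.11.11..1
tick 3: 111111.1.11.11.11..1.
tick 4: 11111.1.11.11.11..1..
tick 5: 1111.1.11.11.11..1..1
tick 6: 111.1.11.11.11..1..1.
count of 1: 12

12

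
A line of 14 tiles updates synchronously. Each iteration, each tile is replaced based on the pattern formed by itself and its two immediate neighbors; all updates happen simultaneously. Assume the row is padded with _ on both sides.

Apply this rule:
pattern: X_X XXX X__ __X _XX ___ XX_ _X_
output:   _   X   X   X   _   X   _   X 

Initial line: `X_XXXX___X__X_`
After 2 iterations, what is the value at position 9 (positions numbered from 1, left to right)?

iteration 1: X__XX_XXXXXXXX
iteration 2: XXX____XXXXXX_
position 9 holds X

X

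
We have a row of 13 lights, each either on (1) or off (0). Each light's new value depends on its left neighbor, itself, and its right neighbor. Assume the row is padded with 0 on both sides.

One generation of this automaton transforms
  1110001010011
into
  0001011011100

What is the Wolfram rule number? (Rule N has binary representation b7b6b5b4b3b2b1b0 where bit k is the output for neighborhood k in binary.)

22

position 1: 111 → 0  (bit 7 = 0)
position 2: 110 → 0  (bit 6 = 0)
position 7: 101 → 0  (bit 5 = 0)
position 3: 100 → 1  (bit 4 = 1)
position 0: 011 → 0  (bit 3 = 0)
position 6: 010 → 1  (bit 2 = 1)
position 5: 001 → 1  (bit 1 = 1)
position 4: 000 → 0  (bit 0 = 0)
bits b7..b0 = 00010110 = 22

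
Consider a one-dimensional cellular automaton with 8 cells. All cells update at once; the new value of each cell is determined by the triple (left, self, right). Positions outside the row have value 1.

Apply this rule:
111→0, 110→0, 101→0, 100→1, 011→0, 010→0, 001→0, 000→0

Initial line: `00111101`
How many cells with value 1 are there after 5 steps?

10000000
01000000
00100000
10010000
01001000
count of 1: 2

2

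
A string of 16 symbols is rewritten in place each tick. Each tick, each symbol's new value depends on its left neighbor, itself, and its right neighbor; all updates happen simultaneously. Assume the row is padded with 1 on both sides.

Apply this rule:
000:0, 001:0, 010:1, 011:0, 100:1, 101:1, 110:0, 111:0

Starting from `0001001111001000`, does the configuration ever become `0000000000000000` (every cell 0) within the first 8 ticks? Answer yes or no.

no

tick 1: 1001100000101100
tick 2: 0100010000110010
tick 3: 1110011000001011
tick 4: 0001000100001100
tick 5: 1001100110000010
tick 6: 0100010001000011
tick 7: 1110011001100000
tick 8: 0001000100010000
tick 8 is 0001000100010000, still not uniform 0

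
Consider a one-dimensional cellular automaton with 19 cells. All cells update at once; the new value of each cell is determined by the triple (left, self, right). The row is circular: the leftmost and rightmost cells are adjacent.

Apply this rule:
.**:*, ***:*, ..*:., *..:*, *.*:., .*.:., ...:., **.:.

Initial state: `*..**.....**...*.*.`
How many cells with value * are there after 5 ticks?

tick 1: .*.*.*....*.*......
tick 2: ......*......*.....
tick 3: .......*......*....
tick 4: ........*......*...
tick 5: .........*......*..
count of *: 2

2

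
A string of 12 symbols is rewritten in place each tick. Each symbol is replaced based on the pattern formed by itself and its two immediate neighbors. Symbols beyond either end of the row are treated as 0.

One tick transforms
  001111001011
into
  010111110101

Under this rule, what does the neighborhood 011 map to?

0

At position 2 the neighborhood is 011; the next row has 0 there.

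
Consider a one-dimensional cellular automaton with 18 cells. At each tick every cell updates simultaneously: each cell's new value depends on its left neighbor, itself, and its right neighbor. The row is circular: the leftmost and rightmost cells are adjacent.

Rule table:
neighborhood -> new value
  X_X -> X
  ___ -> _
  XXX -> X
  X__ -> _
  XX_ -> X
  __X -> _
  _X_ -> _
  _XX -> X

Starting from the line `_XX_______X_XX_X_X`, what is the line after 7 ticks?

tick 1: XXX________XXXX_X_
tick 2: XXX________XXXXX_X
tick 3: XXX________XXXXXXX
tick 4: XXX________XXXXXXX  (fixed point — unchanged through tick 7)

XXX________XXXXXXX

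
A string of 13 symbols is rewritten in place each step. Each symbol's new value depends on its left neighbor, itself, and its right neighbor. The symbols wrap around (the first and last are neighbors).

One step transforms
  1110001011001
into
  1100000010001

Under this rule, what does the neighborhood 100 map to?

0

At position 3 the neighborhood is 100; the next row has 0 there.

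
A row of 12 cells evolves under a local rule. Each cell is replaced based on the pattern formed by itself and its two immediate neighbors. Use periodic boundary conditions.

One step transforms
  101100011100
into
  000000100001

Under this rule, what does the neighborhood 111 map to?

At position 8 the neighborhood is 111; the next row has 0 there.

0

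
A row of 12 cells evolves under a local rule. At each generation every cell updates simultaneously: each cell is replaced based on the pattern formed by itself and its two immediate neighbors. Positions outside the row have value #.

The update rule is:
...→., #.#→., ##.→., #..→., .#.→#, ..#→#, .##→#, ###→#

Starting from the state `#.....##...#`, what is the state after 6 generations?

generation 1: .....##...##
generation 2: ....##...###
generation 3: ...##...####
generation 4: ..##...#####
generation 5: .##...######
generation 6: .#...#######

.#...#######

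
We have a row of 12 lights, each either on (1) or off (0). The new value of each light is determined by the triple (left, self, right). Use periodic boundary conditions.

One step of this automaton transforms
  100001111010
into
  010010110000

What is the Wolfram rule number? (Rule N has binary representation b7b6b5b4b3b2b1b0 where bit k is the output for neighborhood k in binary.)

146

position 6: 111 → 1  (bit 7 = 1)
position 8: 110 → 0  (bit 6 = 0)
position 9: 101 → 0  (bit 5 = 0)
position 1: 100 → 1  (bit 4 = 1)
position 5: 011 → 0  (bit 3 = 0)
position 0: 010 → 0  (bit 2 = 0)
position 4: 001 → 1  (bit 1 = 1)
position 2: 000 → 0  (bit 0 = 0)
bits b7..b0 = 10010010 = 146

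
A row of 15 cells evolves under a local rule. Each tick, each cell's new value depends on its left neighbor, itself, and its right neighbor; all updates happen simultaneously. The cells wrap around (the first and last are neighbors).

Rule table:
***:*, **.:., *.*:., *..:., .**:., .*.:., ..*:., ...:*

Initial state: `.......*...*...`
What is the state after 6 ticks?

******...*...**
*****..*...*..*
****.....*.....
.**..***...***.
......*..*..*..
*****.........*

*****.........*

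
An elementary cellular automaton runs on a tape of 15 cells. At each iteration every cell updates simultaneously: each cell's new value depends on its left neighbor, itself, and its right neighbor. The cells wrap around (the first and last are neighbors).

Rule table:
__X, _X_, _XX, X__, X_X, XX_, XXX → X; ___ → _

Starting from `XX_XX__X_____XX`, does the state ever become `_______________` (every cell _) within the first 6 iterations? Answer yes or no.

no

XXXXXXXXX___XXX
XXXXXXXXXX_XXXX
XXXXXXXXXXXXXXX
XXXXXXXXXXXXXXX  (fixed point — unchanged through iteration 6)
iteration 6 is XXXXXXXXXXXXXXX, still not uniform _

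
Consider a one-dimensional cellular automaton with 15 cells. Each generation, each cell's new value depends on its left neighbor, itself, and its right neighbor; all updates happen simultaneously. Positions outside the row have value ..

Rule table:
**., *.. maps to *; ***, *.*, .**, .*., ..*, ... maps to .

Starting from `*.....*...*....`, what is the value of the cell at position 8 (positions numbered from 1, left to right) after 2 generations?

.*.....*...*...
..*.....*...*..
position 8 holds .

.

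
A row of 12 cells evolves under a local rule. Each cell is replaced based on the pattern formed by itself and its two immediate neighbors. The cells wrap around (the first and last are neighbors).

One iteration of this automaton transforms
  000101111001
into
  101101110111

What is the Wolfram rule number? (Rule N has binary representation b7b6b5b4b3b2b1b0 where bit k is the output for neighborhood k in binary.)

158

position 6: 111 → 1  (bit 7 = 1)
position 8: 110 → 0  (bit 6 = 0)
position 4: 101 → 0  (bit 5 = 0)
position 0: 100 → 1  (bit 4 = 1)
position 5: 011 → 1  (bit 3 = 1)
position 3: 010 → 1  (bit 2 = 1)
position 2: 001 → 1  (bit 1 = 1)
position 1: 000 → 0  (bit 0 = 0)
bits b7..b0 = 10011110 = 158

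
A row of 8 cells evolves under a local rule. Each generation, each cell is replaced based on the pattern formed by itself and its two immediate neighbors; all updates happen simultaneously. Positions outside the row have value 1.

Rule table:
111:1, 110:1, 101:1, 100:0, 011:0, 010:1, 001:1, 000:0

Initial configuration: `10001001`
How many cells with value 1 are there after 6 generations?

7

10011010
10101111
11110111
11111011
11111101
11111110
count of 1: 7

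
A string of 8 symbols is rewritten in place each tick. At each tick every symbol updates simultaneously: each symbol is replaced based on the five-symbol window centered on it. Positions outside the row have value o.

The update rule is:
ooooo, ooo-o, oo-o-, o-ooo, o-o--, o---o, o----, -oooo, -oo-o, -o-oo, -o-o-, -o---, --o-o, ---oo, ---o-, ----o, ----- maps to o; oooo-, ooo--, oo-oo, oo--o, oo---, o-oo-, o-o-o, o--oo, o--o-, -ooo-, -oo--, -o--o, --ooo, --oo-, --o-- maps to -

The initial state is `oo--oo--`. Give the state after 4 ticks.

tick 1: --------
tick 2: -ooooooo
tick 3: -ooooooo  (fixed point — unchanged through tick 4)

-ooooooo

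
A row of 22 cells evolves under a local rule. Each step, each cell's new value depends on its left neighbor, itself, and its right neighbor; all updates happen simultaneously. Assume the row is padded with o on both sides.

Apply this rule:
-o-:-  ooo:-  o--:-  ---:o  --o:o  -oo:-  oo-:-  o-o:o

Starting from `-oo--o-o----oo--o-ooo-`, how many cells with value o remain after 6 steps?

7

step 1: o---o-o--ooo---o-o---o
step 2: --oo-o--o----oo-o--oo-
step 3: -o--o--o--ooo--o--o--o
step 4: o--o--o--o----o--o--o-
step 5: --o--o--o--ooo--o--o-o
step 6: -o--o--o--o----o--o-o-
count of o: 7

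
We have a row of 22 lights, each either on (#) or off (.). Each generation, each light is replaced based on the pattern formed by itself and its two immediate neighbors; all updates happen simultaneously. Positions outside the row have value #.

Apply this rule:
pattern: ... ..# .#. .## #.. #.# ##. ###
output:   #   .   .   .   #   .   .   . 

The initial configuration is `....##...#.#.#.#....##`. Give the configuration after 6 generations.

generation 1: ###...##........###...
generation 2: ...##...#######....##.
generation 3: ##...##........###....
generation 4: ..##...#######....###.
generation 5: #...##........###.....
generation 6: .##...#######....####.

.##...#######....####.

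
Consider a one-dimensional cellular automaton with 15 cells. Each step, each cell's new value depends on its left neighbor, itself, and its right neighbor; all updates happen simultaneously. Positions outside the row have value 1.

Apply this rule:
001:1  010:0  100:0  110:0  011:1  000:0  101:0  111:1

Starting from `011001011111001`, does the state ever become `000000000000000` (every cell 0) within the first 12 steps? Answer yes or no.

010010011110011
000100111100111
001001111001111
010011110011111
000111100111111
001111001111111
011110011111111
011100111111111
011001111111111
010011111111111
000111111111111
001111111111111
step 12 is 001111111111111, still not uniform 0

no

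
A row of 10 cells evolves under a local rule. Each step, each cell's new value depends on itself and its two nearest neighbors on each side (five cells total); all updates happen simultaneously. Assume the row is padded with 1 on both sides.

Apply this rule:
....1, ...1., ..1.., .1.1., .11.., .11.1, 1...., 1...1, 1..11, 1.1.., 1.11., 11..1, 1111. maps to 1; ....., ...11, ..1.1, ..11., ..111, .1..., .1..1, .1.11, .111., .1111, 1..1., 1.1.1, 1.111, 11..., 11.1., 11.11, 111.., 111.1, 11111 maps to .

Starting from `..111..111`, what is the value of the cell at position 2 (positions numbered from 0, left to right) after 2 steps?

.

11...11...
1..1..1.1.
position 2 holds .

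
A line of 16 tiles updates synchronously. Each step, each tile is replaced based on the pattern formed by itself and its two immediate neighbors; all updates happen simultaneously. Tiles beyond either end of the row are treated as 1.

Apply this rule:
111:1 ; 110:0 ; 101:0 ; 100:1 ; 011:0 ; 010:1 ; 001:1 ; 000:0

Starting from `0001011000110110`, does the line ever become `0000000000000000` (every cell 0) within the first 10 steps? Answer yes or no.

1011000101000000
0000101101100001
1001100000010010
0110010000111110
0001111001011100
1010110111001011
0010000010111001
1111000110010110
1110101001110000
1100101110101001
step 10 is 1100101110101001, still not uniform 0

no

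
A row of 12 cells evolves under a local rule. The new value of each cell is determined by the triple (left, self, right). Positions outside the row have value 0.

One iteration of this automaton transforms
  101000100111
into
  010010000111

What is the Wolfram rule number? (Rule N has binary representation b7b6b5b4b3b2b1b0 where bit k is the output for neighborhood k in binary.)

233

position 10: 111 → 1  (bit 7 = 1)
position 11: 110 → 1  (bit 6 = 1)
position 1: 101 → 1  (bit 5 = 1)
position 3: 100 → 0  (bit 4 = 0)
position 9: 011 → 1  (bit 3 = 1)
position 0: 010 → 0  (bit 2 = 0)
position 5: 001 → 0  (bit 1 = 0)
position 4: 000 → 1  (bit 0 = 1)
bits b7..b0 = 11101001 = 233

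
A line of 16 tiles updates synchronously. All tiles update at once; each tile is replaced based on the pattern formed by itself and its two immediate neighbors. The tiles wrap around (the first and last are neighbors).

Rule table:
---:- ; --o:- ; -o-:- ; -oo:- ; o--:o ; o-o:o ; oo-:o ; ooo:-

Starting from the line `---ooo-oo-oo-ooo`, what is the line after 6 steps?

o----oo-oo-oo--o
oo----oo-oo-oo--
-oo----oo-oo-oo-
--oo----oo-oo-oo
o--oo----oo-oo-o
oo--oo----oo-oo-

oo--oo----oo-oo-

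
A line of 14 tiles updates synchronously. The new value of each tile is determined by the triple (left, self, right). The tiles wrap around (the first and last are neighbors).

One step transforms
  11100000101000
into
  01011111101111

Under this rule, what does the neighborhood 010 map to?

At position 8 the neighborhood is 010; the next row has 1 there.

1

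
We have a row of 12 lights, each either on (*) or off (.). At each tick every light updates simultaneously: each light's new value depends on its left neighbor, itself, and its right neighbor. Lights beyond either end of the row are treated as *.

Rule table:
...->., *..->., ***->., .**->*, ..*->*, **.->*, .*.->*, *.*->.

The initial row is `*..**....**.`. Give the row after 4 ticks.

*.***...***.
*.*.*..**.*.
*.*.*.***.*.
*.*.*.*.*.*.

*.*.*.*.*.*.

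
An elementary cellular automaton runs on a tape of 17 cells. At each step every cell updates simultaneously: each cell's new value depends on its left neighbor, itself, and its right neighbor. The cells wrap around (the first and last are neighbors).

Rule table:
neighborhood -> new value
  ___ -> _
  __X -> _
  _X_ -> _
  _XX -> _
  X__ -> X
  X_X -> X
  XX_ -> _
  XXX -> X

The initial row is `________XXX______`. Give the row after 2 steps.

__________X_X____

_________X_X_____
__________X_X____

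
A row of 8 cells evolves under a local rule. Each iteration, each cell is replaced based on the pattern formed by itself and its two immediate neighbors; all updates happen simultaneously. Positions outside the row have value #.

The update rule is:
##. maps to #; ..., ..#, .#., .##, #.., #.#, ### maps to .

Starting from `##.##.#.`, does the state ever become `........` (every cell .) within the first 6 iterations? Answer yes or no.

yes

iteration 1: .#..#...
iteration 2: ........
all cells are . at iteration 2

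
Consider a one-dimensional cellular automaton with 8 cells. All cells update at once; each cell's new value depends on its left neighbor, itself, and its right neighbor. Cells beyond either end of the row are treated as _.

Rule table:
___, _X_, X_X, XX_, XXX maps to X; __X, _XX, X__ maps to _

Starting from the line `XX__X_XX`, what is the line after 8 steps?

X_X__XXX

_X__XX_X
_X___XXX
_X_X__XX
_XXX___X
__XX_X_X
X__XXXXX
X___XXXX
X_X__XXX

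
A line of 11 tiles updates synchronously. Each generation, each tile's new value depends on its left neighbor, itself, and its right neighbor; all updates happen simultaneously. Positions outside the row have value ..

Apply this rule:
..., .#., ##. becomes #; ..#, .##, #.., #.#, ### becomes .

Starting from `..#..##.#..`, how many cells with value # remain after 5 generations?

#.#...#.#.#
#.#.#.#.#.#
#.#.#.#.#.#  (fixed point — unchanged through generation 5)
count of #: 6

6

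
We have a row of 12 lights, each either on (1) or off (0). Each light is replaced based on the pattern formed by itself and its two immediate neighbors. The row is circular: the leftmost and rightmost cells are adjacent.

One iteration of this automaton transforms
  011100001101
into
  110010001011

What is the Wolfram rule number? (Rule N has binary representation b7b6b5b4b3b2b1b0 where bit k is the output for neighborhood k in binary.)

60

position 2: 111 → 0  (bit 7 = 0)
position 3: 110 → 0  (bit 6 = 0)
position 0: 101 → 1  (bit 5 = 1)
position 4: 100 → 1  (bit 4 = 1)
position 1: 011 → 1  (bit 3 = 1)
position 11: 010 → 1  (bit 2 = 1)
position 7: 001 → 0  (bit 1 = 0)
position 5: 000 → 0  (bit 0 = 0)
bits b7..b0 = 00111100 = 60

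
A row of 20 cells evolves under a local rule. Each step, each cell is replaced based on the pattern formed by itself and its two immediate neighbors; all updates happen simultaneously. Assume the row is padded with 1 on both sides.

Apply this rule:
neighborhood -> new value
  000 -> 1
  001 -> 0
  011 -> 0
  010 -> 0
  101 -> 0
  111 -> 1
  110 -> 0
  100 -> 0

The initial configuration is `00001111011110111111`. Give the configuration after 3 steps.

01111110001100000111

step 1: 01100110001100011111
step 2: 00000000100001001111
step 3: 01111110001100000111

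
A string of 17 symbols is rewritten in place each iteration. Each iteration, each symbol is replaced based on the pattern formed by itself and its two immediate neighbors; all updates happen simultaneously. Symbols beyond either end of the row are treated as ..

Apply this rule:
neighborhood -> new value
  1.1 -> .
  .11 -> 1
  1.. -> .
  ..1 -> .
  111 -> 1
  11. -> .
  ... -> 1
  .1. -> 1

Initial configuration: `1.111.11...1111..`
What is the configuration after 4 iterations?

1.1.1.1..1.1..1.1

iteration 1: 1.11..1..1.111..1
iteration 2: 1.1...1..1.11...1
iteration 3: 1.1.1.1..1.1..1.1
iteration 4: 1.1.1.1..1.1..1.1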